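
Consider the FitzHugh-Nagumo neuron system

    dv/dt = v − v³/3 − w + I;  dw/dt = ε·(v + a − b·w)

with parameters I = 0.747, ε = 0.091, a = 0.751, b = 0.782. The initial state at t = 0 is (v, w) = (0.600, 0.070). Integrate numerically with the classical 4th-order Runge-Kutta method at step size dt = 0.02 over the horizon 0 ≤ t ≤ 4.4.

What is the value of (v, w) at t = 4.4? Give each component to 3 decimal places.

t=0.000: state=(0.600, 0.070)
step 1 (dt=0.02): k1=(1.205, 0.118), k2=(1.211, 0.119), k3=(1.211, 0.119), k4=(1.218, 0.120); state += dt/6·(k1+2k2+2k3+k4)
t=0.020: state=(0.624, 0.072)
t=0.040: state=(0.649, 0.075)
t=0.060: state=(0.673, 0.077)
continuing one RK4 step at a time; state shown every 10 steps (Δt=0.2):
t=0.200: state=(0.852, 0.096)
t=0.400: state=(1.111, 0.126)
t=0.600: state=(1.352, 0.160)
t=0.800: state=(1.551, 0.197)
t=1.000: state=(1.694, 0.238)
t=1.200: state=(1.787, 0.279)
t=1.400: state=(1.840, 0.322)
t=1.600: state=(1.866, 0.364)
t=1.800: state=(1.876, 0.407)
t=2.000: state=(1.875, 0.448)
t=2.200: state=(1.868, 0.489)
t=2.400: state=(1.857, 0.530)
t=2.600: state=(1.844, 0.569)
t=2.800: state=(1.830, 0.608)
t=3.000: state=(1.815, 0.646)
t=3.200: state=(1.799, 0.683)
t=3.400: state=(1.784, 0.719)
t=3.600: state=(1.767, 0.755)
t=3.800: state=(1.751, 0.789)
t=4.000: state=(1.735, 0.823)
t=4.200: state=(1.718, 0.856)
t=4.400: state=(1.702, 0.889)

(v, w) = (1.702, 0.889)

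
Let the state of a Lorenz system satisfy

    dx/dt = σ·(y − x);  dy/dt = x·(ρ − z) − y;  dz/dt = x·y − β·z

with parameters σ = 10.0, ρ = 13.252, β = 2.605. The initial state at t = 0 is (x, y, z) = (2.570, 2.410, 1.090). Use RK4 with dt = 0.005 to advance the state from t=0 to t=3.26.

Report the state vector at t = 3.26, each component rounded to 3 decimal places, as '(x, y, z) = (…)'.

t=0.000: state=(2.570, 2.410, 1.090)
step 1 (dt=0.005): k1=(-1.600, 28.846, 3.354), k2=(-0.839, 28.704, 3.508), k3=(-0.861, 28.727, 3.511), k4=(-0.121, 28.605, 3.667); state += dt/6·(k1+2k2+2k3+k4)
t=0.005: state=(2.566, 2.554, 1.108)
t=0.010: state=(2.569, 2.696, 1.127)
t=0.015: state=(2.578, 2.838, 1.147)
continuing one RK4 step at a time; state shown every 40 steps (Δt=0.2):
t=0.200: state=(6.197, 9.511, 4.696)
t=0.400: state=(10.368, 8.574, 19.154)
t=0.600: state=(3.124, 0.414, 15.034)
t=0.800: state=(0.786, 0.571, 9.010)
t=1.000: state=(1.017, 1.398, 5.477)
t=1.200: state=(2.526, 3.797, 3.954)
t=1.400: state=(6.705, 9.509, 7.383)
t=1.600: state=(9.142, 7.301, 17.987)
t=1.800: state=(3.563, 1.539, 14.220)
t=2.000: state=(1.926, 1.965, 9.023)
t=2.200: state=(3.027, 4.094, 6.475)
t=2.400: state=(6.327, 8.407, 8.619)
t=2.600: state=(8.391, 7.460, 16.148)
t=2.800: state=(4.533, 2.806, 14.268)
t=3.000: state=(3.004, 3.056, 9.913)
t=3.200: state=(4.239, 5.374, 8.195)
t=3.260: state=(4.999, 6.384, 8.522)

(x, y, z) = (4.999, 6.384, 8.522)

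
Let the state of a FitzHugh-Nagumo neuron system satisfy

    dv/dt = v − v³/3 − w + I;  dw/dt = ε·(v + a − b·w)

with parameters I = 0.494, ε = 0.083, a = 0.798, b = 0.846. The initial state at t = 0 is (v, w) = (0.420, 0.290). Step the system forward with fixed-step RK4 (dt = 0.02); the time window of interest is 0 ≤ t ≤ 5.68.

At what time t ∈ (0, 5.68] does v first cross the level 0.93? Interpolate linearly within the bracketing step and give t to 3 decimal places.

t = 0.706

t=0.000: state=(0.420, 0.290)
step 1 (dt=0.02): k1=(0.599, 0.081), k2=(0.603, 0.081), k3=(0.603, 0.081), k4=(0.608, 0.082); state += dt/6·(k1+2k2+2k3+k4)
t=0.020: state=(0.432, 0.292)
t=0.040: state=(0.444, 0.293)
t=0.060: state=(0.457, 0.295)
continuing one RK4 step at a time; state shown every 10 steps (Δt=0.2):
t=0.200: state=(0.548, 0.307)
t=0.400: state=(0.691, 0.326)
t=0.600: state=(0.846, 0.347)
t=0.700: state=(0.925, 0.359)
next step: t=0.720: state=(0.941, 0.361) — v has crossed 0.93
linear interpolation between t=0.700 (0.92527) and t=0.720 (0.94119) → t≈0.706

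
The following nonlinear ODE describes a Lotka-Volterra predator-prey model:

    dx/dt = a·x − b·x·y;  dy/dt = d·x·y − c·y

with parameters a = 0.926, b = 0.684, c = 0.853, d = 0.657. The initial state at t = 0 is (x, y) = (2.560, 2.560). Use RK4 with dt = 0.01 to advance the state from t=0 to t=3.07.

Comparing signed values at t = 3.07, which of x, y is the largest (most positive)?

largest component: y

t=0.000: state=(2.560, 2.560)
step 1 (dt=0.01): k1=(-2.112, 2.122), k2=(-2.122, 2.113), k3=(-2.122, 2.113), k4=(-2.131, 2.104); state += dt/6·(k1+2k2+2k3+k4)
t=0.010: state=(2.539, 2.581)
t=0.020: state=(2.517, 2.602)
t=0.030: state=(2.496, 2.623)
continuing one RK4 step at a time; state shown every 10 steps (Δt=0.1):
t=0.100: state=(2.341, 2.762)
t=0.200: state=(2.113, 2.935)
t=0.300: state=(1.887, 3.074)
t=0.400: state=(1.671, 3.172)
t=0.500: state=(1.473, 3.229)
t=0.600: state=(1.294, 3.247)
t=0.700: state=(1.138, 3.229)
t=0.800: state=(1.002, 3.181)
t=0.900: state=(0.887, 3.107)
t=1.000: state=(0.789, 3.014)
t=1.100: state=(0.707, 2.907)
t=1.200: state=(0.638, 2.790)
t=1.300: state=(0.581, 2.666)
t=1.400: state=(0.533, 2.539)
t=1.500: state=(0.494, 2.411)
t=1.600: state=(0.461, 2.285)
t=1.700: state=(0.435, 2.161)
t=1.800: state=(0.413, 2.040)
t=1.900: state=(0.396, 1.924)
t=2.000: state=(0.382, 1.812)
t=2.100: state=(0.372, 1.705)
t=2.200: state=(0.364, 1.604)
t=2.300: state=(0.359, 1.509)
t=2.400: state=(0.356, 1.418)
t=2.500: state=(0.356, 1.333)
t=2.600: state=(0.357, 1.253)
t=2.700: state=(0.361, 1.178)
t=2.800: state=(0.366, 1.108)
t=2.900: state=(0.373, 1.042)
t=3.000: state=(0.382, 0.981)
t=3.070: state=(0.389, 0.941)
compare at T: x=0.389, y=0.941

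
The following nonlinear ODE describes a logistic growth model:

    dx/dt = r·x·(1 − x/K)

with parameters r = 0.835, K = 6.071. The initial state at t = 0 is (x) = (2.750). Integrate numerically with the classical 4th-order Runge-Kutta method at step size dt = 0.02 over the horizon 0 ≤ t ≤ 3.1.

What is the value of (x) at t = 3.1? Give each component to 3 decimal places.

(x) = (5.566)

t=0.000: state=(2.750)
step 1 (dt=0.02): k1=(1.256), k2=(1.257), k3=(1.257), k4=(1.258); state += dt/6·(k1+2k2+2k3+k4)
t=0.020: state=(2.775)
t=0.040: state=(2.800)
t=0.060: state=(2.826)
continuing one RK4 step at a time; state shown every 10 steps (Δt=0.2):
t=0.200: state=(3.003)
t=0.400: state=(3.256)
t=0.600: state=(3.506)
t=0.800: state=(3.749)
t=1.000: state=(3.984)
t=1.200: state=(4.206)
t=1.400: state=(4.415)
t=1.600: state=(4.608)
t=1.800: state=(4.785)
t=2.000: state=(4.946)
t=2.200: state=(5.092)
t=2.400: state=(5.221)
t=2.600: state=(5.336)
t=2.800: state=(5.437)
t=3.000: state=(5.526)
t=3.100: state=(5.566)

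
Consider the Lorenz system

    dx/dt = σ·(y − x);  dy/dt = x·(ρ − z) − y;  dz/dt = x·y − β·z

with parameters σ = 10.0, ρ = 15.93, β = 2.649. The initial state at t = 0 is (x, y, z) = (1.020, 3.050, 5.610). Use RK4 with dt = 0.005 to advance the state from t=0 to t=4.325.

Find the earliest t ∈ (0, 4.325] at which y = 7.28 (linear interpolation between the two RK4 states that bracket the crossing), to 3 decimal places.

t=0.000: state=(1.020, 3.050, 5.610)
step 1 (dt=0.005): k1=(20.300, 7.476, -11.750), k2=(19.979, 8.013, -11.497), k3=(20.001, 8.003, -11.500), k4=(19.700, 8.533, -11.248); state += dt/6·(k1+2k2+2k3+k4)
t=0.005: state=(1.120, 3.090, 5.553)
t=0.010: state=(1.217, 3.135, 5.498)
t=0.015: state=(1.312, 3.186, 5.445)
t=0.175: state=(4.544, 7.245, 5.597)
next step: t=0.180: state=(4.680, 7.446, 5.692) — y has crossed 7.28
linear interpolation between t=0.175 (7.24504) and t=0.180 (7.44551) → t≈0.176

t = 0.176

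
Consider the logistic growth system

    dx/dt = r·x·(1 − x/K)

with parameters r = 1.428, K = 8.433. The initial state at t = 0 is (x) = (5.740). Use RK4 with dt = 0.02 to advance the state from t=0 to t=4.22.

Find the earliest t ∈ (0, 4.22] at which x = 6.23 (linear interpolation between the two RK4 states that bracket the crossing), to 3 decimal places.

t = 0.198

t=0.000: state=(5.740)
step 1 (dt=0.02): k1=(2.618), k2=(2.604), k3=(2.604), k4=(2.590); state += dt/6·(k1+2k2+2k3+k4)
t=0.020: state=(5.792)
t=0.040: state=(5.844)
t=0.060: state=(5.895)
t=0.180: state=(6.188)
next step: t=0.200: state=(6.235) — x has crossed 6.23
linear interpolation between t=0.180 (6.18790) and t=0.200 (6.23463) → t≈0.198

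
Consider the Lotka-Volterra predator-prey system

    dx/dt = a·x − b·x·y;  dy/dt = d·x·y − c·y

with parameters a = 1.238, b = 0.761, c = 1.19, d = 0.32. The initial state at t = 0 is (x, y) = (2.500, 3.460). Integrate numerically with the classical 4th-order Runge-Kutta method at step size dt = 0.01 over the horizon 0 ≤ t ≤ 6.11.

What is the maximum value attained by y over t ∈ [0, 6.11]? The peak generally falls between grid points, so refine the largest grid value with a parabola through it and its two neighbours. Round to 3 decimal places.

max y = 3.660

t=0.000: state=(2.500, 3.460)
step 1 (dt=0.01): k1=(-3.488, -1.349), k2=(-3.451, -1.366), k3=(-3.451, -1.366), k4=(-3.414, -1.382); state += dt/6·(k1+2k2+2k3+k4)
t=0.010: state=(2.465, 3.446)
t=0.020: state=(2.432, 3.432)
t=0.030: state=(2.399, 3.418)
continuing one RK4 step at a time; state shown every 20 steps (Δt=0.2):
t=0.200: state=(1.936, 3.139)
t=0.400: state=(1.582, 2.766)
t=0.600: state=(1.368, 2.395)
t=0.800: state=(1.250, 2.052)
t=1.000: state=(1.200, 1.749)
t=1.200: state=(1.202, 1.488)
t=1.400: state=(1.249, 1.268)
t=1.600: state=(1.338, 1.086)
t=1.800: state=(1.470, 0.936)
t=2.000: state=(1.649, 0.815)
t=2.200: state=(1.880, 0.719)
t=2.400: state=(2.171, 0.645)
t=2.600: state=(2.533, 0.591)
t=2.800: state=(2.974, 0.555)
t=3.000: state=(3.506, 0.538)
t=3.200: state=(4.138, 0.541)
t=3.400: state=(4.873, 0.569)
t=3.600: state=(5.701, 0.629)
t=3.800: state=(6.588, 0.734)
t=4.000: state=(7.456, 0.907)
t=4.200: state=(8.160, 1.180)
t=4.400: state=(8.482, 1.589)
t=4.600: state=(8.192, 2.144)
t=4.800: state=(7.218, 2.776)
t=5.000: state=(5.800, 3.322)
t=5.200: state=(4.363, 3.622)
t=5.400: state=(3.207, 3.630)
t=5.600: state=(2.398, 3.418)
t=5.800: state=(1.871, 3.084)
t=6.000: state=(1.542, 2.709)
t=6.110: state=(1.421, 2.504)
largest grid value and its neighbours: y(5.290)=3.65914, y(5.300)=3.65974, y(5.310)=3.65967
parabola through these three points peaks at t≈5.304 with y≈3.65980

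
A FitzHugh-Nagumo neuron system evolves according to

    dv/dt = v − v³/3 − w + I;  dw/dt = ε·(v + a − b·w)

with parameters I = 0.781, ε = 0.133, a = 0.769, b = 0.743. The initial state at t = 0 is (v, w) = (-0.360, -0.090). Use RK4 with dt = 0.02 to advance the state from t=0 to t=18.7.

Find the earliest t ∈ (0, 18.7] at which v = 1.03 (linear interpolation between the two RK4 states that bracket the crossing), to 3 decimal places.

t=0.000: state=(-0.360, -0.090)
step 1 (dt=0.02): k1=(0.527, 0.063), k2=(0.531, 0.064), k3=(0.531, 0.064), k4=(0.535, 0.065); state += dt/6·(k1+2k2+2k3+k4)
t=0.020: state=(-0.349, -0.089)
t=0.040: state=(-0.339, -0.087)
t=0.060: state=(-0.328, -0.086)
continuing one RK4 step at a time; state shown every 50 steps (Δt=1):
t=1.000: state=(0.458, 0.016)
t=1.420: state=(1.007, 0.097)
next step: t=1.440: state=(1.034, 0.102) — v has crossed 1.03
linear interpolation between t=1.420 (1.00685) and t=1.440 (1.03381) → t≈1.437

t = 1.437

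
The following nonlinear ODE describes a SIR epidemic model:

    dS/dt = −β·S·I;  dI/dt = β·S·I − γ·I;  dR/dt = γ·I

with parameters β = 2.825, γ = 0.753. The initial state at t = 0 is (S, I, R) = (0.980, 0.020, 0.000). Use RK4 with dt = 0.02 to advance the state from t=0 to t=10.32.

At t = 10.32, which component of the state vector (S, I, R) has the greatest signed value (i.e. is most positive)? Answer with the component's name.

t=0.000: state=(0.980, 0.020, 0.000)
step 1 (dt=0.02): k1=(-0.055, 0.040, 0.015), k2=(-0.056, 0.041, 0.015), k3=(-0.056, 0.041, 0.015), k4=(-0.058, 0.042, 0.016); state += dt/6·(k1+2k2+2k3+k4)
t=0.020: state=(0.979, 0.021, 0.000)
t=0.040: state=(0.978, 0.022, 0.001)
t=0.060: state=(0.976, 0.023, 0.001)
continuing one RK4 step at a time; state shown every 25 steps (Δt=0.5):
t=0.500: state=(0.934, 0.053, 0.013)
t=1.000: state=(0.827, 0.128, 0.045)
t=1.500: state=(0.636, 0.249, 0.115)
t=2.000: state=(0.411, 0.357, 0.231)
t=2.500: state=(0.241, 0.385, 0.374)
t=3.000: state=(0.143, 0.344, 0.513)
t=3.500: state=(0.092, 0.278, 0.630)
t=4.000: state=(0.065, 0.213, 0.722)
t=4.500: state=(0.050, 0.158, 0.791)
t=5.000: state=(0.042, 0.116, 0.843)
t=5.500: state=(0.036, 0.084, 0.880)
t=6.000: state=(0.033, 0.060, 0.907)
t=6.500: state=(0.030, 0.043, 0.926)
t=7.000: state=(0.029, 0.031, 0.940)
t=7.500: state=(0.028, 0.022, 0.950)
t=8.000: state=(0.027, 0.016, 0.957)
t=8.500: state=(0.027, 0.011, 0.962)
t=9.000: state=(0.026, 0.008, 0.966)
t=9.500: state=(0.026, 0.006, 0.968)
t=10.000: state=(0.026, 0.004, 0.970)
t=10.320: state=(0.026, 0.003, 0.971)
compare at T: S=0.026, I=0.003, R=0.971

largest component: R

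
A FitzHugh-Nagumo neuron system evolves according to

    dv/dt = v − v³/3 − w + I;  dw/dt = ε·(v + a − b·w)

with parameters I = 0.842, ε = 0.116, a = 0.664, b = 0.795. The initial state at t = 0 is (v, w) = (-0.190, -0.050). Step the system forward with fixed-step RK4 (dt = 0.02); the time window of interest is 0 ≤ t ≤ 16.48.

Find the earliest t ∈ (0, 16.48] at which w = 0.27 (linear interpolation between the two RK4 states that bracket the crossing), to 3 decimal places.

t = 1.905

t=0.000: state=(-0.190, -0.050)
step 1 (dt=0.02): k1=(0.704, 0.060), k2=(0.710, 0.060), k3=(0.711, 0.060), k4=(0.717, 0.061); state += dt/6·(k1+2k2+2k3+k4)
t=0.020: state=(-0.176, -0.049)
t=0.040: state=(-0.161, -0.048)
t=0.060: state=(-0.147, -0.046)
continuing one RK4 step at a time; state shown every 50 steps (Δt=1):
t=1.000: state=(0.906, 0.061)
t=1.900: state=(1.818, 0.269)
next step: t=1.920: state=(1.825, 0.274) — w has crossed 0.27
linear interpolation between t=1.900 (0.26872) and t=1.920 (0.27398) → t≈1.905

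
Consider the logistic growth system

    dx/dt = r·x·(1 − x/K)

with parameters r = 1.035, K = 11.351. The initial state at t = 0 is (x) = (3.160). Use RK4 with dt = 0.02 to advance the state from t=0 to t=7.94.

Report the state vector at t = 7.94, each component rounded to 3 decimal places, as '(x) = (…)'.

t=0.000: state=(3.160)
step 1 (dt=0.02): k1=(2.360), k2=(2.371), k3=(2.371), k4=(2.382); state += dt/6·(k1+2k2+2k3+k4)
t=0.020: state=(3.207)
t=0.040: state=(3.255)
t=0.060: state=(3.304)
continuing one RK4 step at a time; state shown every 25 steps (Δt=0.5):
t=0.500: state=(4.460)
t=1.000: state=(5.910)
t=1.500: state=(7.329)
t=2.000: state=(8.553)
t=2.500: state=(9.499)
t=3.000: state=(10.169)
t=3.500: state=(10.616)
t=4.000: state=(10.901)
t=4.500: state=(11.078)
t=5.000: state=(11.187)
t=5.500: state=(11.253)
t=6.000: state=(11.292)
t=6.500: state=(11.316)
t=7.000: state=(11.330)
t=7.500: state=(11.338)
t=7.940: state=(11.343)

(x) = (11.343)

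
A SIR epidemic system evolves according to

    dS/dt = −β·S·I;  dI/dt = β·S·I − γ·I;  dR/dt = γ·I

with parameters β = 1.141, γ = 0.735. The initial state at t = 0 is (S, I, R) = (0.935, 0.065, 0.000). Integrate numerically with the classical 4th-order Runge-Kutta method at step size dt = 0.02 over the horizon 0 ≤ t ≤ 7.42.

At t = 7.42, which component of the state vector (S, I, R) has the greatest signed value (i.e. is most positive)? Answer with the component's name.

t=0.000: state=(0.935, 0.065, 0.000)
step 1 (dt=0.02): k1=(-0.069, 0.022, 0.048), k2=(-0.070, 0.022, 0.048), k3=(-0.070, 0.022, 0.048), k4=(-0.070, 0.022, 0.048); state += dt/6·(k1+2k2+2k3+k4)
t=0.020: state=(0.934, 0.065, 0.001)
t=0.040: state=(0.932, 0.066, 0.002)
t=0.060: state=(0.931, 0.066, 0.003)
continuing one RK4 step at a time; state shown every 25 steps (Δt=0.5):
t=0.500: state=(0.898, 0.076, 0.026)
t=1.000: state=(0.857, 0.087, 0.056)
t=1.500: state=(0.814, 0.097, 0.090)
t=2.000: state=(0.768, 0.105, 0.127)
t=2.500: state=(0.722, 0.111, 0.167)
t=3.000: state=(0.677, 0.115, 0.208)
t=3.500: state=(0.633, 0.116, 0.251)
t=4.000: state=(0.593, 0.114, 0.293)
t=4.500: state=(0.557, 0.109, 0.334)
t=5.000: state=(0.524, 0.103, 0.373)
t=5.500: state=(0.495, 0.095, 0.410)
t=6.000: state=(0.470, 0.087, 0.443)
t=6.500: state=(0.448, 0.078, 0.473)
t=7.000: state=(0.430, 0.070, 0.501)
t=7.420: state=(0.416, 0.063, 0.521)
compare at T: S=0.416, I=0.063, R=0.521

largest component: R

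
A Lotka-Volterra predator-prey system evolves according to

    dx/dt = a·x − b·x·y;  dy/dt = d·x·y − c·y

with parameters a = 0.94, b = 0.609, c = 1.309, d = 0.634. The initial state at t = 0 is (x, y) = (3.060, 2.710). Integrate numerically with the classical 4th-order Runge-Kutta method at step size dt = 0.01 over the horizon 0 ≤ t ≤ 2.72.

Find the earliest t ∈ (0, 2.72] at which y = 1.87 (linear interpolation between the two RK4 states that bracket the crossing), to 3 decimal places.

t = 1.588

t=0.000: state=(3.060, 2.710)
step 1 (dt=0.01): k1=(-2.174, 1.710), k2=(-2.182, 1.697), k3=(-2.182, 1.697), k4=(-2.190, 1.683); state += dt/6·(k1+2k2+2k3+k4)
t=0.010: state=(3.038, 2.727)
t=0.020: state=(3.016, 2.744)
t=0.030: state=(2.994, 2.760)
continuing one RK4 step at a time; state shown every 10 steps (Δt=0.1):
t=0.100: state=(2.836, 2.866)
t=0.200: state=(2.606, 2.988)
t=0.300: state=(2.381, 3.070)
t=0.400: state=(2.166, 3.111)
t=0.500: state=(1.968, 3.111)
t=0.600: state=(1.791, 3.075)
t=0.700: state=(1.635, 3.006)
t=0.800: state=(1.499, 2.913)
t=0.900: state=(1.384, 2.800)
t=1.000: state=(1.287, 2.673)
t=1.100: state=(1.206, 2.538)
t=1.200: state=(1.140, 2.398)
t=1.300: state=(1.087, 2.258)
t=1.400: state=(1.045, 2.119)
t=1.500: state=(1.013, 1.984)
t=1.580: state=(0.994, 1.880)
next step: t=1.590: state=(0.992, 1.868) — y has crossed 1.87
linear interpolation between t=1.580 (1.88026) and t=1.590 (1.86754) → t≈1.588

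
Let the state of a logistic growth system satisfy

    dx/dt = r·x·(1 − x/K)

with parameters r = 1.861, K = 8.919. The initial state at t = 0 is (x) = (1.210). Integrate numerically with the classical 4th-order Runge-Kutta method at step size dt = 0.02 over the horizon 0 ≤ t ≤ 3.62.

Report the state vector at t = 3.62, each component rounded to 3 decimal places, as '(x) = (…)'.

t=0.000: state=(1.210)
step 1 (dt=0.02): k1=(1.946), k2=(1.973), k3=(1.973), k4=(2.000); state += dt/6·(k1+2k2+2k3+k4)
t=0.020: state=(1.249)
t=0.040: state=(1.290)
t=0.060: state=(1.332)
continuing one RK4 step at a time; state shown every 10 steps (Δt=0.2):
t=0.200: state=(1.654)
t=0.400: state=(2.215)
t=0.600: state=(2.890)
t=0.800: state=(3.659)
t=1.000: state=(4.480)
t=1.200: state=(5.300)
t=1.400: state=(6.065)
t=1.600: state=(6.734)
t=1.800: state=(7.289)
t=2.000: state=(7.728)
t=2.200: state=(8.063)
t=2.400: state=(8.311)
t=2.600: state=(8.491)
t=2.800: state=(8.619)
t=3.000: state=(8.710)
t=3.200: state=(8.774)
t=3.400: state=(8.819)
t=3.600: state=(8.850)
t=3.620: state=(8.852)

(x) = (8.852)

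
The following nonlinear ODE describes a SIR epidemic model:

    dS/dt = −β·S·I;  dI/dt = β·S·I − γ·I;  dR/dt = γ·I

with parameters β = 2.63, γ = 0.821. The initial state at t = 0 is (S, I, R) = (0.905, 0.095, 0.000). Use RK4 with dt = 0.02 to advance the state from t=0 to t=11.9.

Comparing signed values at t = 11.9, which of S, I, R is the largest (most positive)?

t=0.000: state=(0.905, 0.095, 0.000)
step 1 (dt=0.02): k1=(-0.226, 0.148, 0.078), k2=(-0.229, 0.150, 0.079), k3=(-0.229, 0.150, 0.079), k4=(-0.232, 0.152, 0.080); state += dt/6·(k1+2k2+2k3+k4)
t=0.020: state=(0.900, 0.098, 0.002)
t=0.040: state=(0.896, 0.101, 0.003)
t=0.060: state=(0.891, 0.104, 0.005)
continuing one RK4 step at a time; state shown every 25 steps (Δt=0.5):
t=0.500: state=(0.754, 0.189, 0.057)
t=1.000: state=(0.547, 0.296, 0.157)
t=1.500: state=(0.354, 0.353, 0.293)
t=2.000: state=(0.223, 0.340, 0.437)
t=2.500: state=(0.147, 0.286, 0.566)
t=3.000: state=(0.105, 0.224, 0.671)
t=3.500: state=(0.082, 0.167, 0.751)
t=4.000: state=(0.068, 0.122, 0.810)
t=4.500: state=(0.059, 0.088, 0.853)
t=5.000: state=(0.053, 0.063, 0.884)
t=5.500: state=(0.050, 0.045, 0.906)
t=6.000: state=(0.047, 0.032, 0.921)
t=6.500: state=(0.046, 0.022, 0.932)
t=7.000: state=(0.045, 0.016, 0.940)
t=7.500: state=(0.044, 0.011, 0.945)
t=8.000: state=(0.043, 0.008, 0.949)
t=8.500: state=(0.043, 0.005, 0.952)
t=9.000: state=(0.043, 0.004, 0.954)
t=9.500: state=(0.042, 0.003, 0.955)
t=10.000: state=(0.042, 0.002, 0.956)
t=10.500: state=(0.042, 0.001, 0.956)
t=11.000: state=(0.042, 0.001, 0.957)
t=11.500: state=(0.042, 0.001, 0.957)
t=11.900: state=(0.042, 0.000, 0.957)
compare at T: S=0.042, I=0.000, R=0.957

largest component: R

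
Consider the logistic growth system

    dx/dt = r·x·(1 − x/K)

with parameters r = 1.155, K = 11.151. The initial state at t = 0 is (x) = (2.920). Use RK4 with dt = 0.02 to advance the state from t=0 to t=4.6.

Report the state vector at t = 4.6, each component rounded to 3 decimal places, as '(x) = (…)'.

t=0.000: state=(2.920)
step 1 (dt=0.02): k1=(2.489), k2=(2.503), k3=(2.503), k4=(2.517); state += dt/6·(k1+2k2+2k3+k4)
t=0.020: state=(2.970)
t=0.040: state=(3.021)
t=0.060: state=(3.072)
continuing one RK4 step at a time; state shown every 10 steps (Δt=0.2):
t=0.200: state=(3.444)
t=0.400: state=(4.017)
t=0.600: state=(4.628)
t=0.800: state=(5.263)
t=1.000: state=(5.906)
t=1.200: state=(6.540)
t=1.400: state=(7.150)
t=1.600: state=(7.722)
t=1.800: state=(8.245)
t=2.000: state=(8.713)
t=2.200: state=(9.125)
t=2.400: state=(9.480)
t=2.600: state=(9.782)
t=2.800: state=(10.036)
t=3.000: state=(10.248)
t=3.200: state=(10.422)
t=3.400: state=(10.564)
t=3.600: state=(10.680)
t=3.800: state=(10.774)
t=4.000: state=(10.850)
t=4.200: state=(10.910)
t=4.400: state=(10.959)
t=4.600: state=(10.998)

(x) = (10.998)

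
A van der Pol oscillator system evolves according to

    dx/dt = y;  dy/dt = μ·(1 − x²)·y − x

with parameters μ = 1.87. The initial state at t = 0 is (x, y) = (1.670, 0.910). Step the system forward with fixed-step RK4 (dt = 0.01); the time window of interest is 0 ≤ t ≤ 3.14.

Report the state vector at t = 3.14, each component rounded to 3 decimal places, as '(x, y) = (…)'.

t=0.000: state=(1.670, 0.910)
step 1 (dt=0.01): k1=(0.910, -4.714), k2=(0.886, -4.665), k3=(0.887, -4.665), k4=(0.863, -4.615); state += dt/6·(k1+2k2+2k3+k4)
t=0.010: state=(1.679, 0.863)
t=0.020: state=(1.687, 0.818)
t=0.030: state=(1.695, 0.773)
continuing one RK4 step at a time; state shown every 20 steps (Δt=0.2):
t=0.200: state=(1.772, 0.188)
t=0.400: state=(1.770, -0.160)
t=0.600: state=(1.721, -0.319)
t=0.800: state=(1.648, -0.405)
t=1.000: state=(1.560, -0.469)
t=1.200: state=(1.460, -0.532)
t=1.400: state=(1.347, -0.606)
t=1.600: state=(1.216, -0.706)
t=1.800: state=(1.061, -0.848)
t=2.000: state=(0.872, -1.064)
t=2.200: state=(0.627, -1.414)
t=2.400: state=(0.291, -1.998)
t=2.600: state=(-0.194, -2.897)
t=2.800: state=(-0.862, -3.649)
t=3.000: state=(-1.540, -2.795)
t=3.140: state=(-1.841, -1.507)

(x, y) = (-1.841, -1.507)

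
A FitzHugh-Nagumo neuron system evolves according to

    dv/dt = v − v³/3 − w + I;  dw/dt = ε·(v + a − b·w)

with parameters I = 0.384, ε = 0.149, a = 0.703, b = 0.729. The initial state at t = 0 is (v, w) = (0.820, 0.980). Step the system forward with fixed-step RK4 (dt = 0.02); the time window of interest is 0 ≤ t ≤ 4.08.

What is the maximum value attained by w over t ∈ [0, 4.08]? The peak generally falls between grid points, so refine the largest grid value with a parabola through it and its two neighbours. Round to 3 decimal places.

t=0.000: state=(0.820, 0.980)
step 1 (dt=0.02): k1=(0.040, 0.120), k2=(0.039, 0.120), k3=(0.039, 0.120), k4=(0.038, 0.120); state += dt/6·(k1+2k2+2k3+k4)
t=0.020: state=(0.821, 0.982)
t=0.040: state=(0.822, 0.985)
t=0.060: state=(0.822, 0.987)
continuing one RK4 step at a time; state shown every 10 steps (Δt=0.2):
t=0.200: state=(0.826, 1.004)
t=0.400: state=(0.827, 1.027)
t=0.600: state=(0.824, 1.050)
t=0.800: state=(0.816, 1.073)
t=1.000: state=(0.802, 1.094)
t=1.200: state=(0.783, 1.115)
t=1.400: state=(0.759, 1.134)
t=1.600: state=(0.728, 1.153)
t=1.800: state=(0.691, 1.170)
t=2.000: state=(0.646, 1.185)
t=2.200: state=(0.593, 1.198)
t=2.400: state=(0.529, 1.210)
t=2.600: state=(0.454, 1.219)
t=2.800: state=(0.363, 1.226)
t=3.000: state=(0.254, 1.229)
t=3.200: state=(0.123, 1.229)
t=3.400: state=(-0.037, 1.225)
t=3.600: state=(-0.230, 1.215)
t=3.800: state=(-0.460, 1.200)
t=4.000: state=(-0.725, 1.177)
t=4.080: state=(-0.838, 1.166)
largest grid value and its neighbours: w(3.080)=1.22974, w(3.100)=1.22975, w(3.120)=1.22973
parabola through these three points peaks at t≈3.097 with w≈1.22975

max w = 1.230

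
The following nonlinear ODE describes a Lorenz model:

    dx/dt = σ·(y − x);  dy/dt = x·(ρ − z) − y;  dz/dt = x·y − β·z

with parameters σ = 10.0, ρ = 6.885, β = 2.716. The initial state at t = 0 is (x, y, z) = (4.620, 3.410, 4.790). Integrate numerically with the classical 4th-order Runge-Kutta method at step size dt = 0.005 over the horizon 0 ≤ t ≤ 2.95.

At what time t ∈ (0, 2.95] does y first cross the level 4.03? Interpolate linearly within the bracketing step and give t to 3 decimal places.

t=0.000: state=(4.620, 3.410, 4.790)
step 1 (dt=0.005): k1=(-12.100, 6.269, 2.745), k2=(-11.641, 6.158, 2.695), k3=(-11.655, 6.162, 2.698), k4=(-11.209, 6.054, 2.650); state += dt/6·(k1+2k2+2k3+k4)
t=0.005: state=(4.562, 3.441, 4.803)
t=0.010: state=(4.508, 3.471, 4.817)
t=0.015: state=(4.458, 3.499, 4.829)
continuing one RK4 step at a time; state shown every 20 steps (Δt=0.1):
t=0.100: state=(4.042, 3.884, 5.013)
t=0.140: state=(4.015, 4.021, 5.100)
next step: t=0.145: state=(4.015, 4.036, 5.111) — y has crossed 4.03
linear interpolation between t=0.140 (4.02053) and t=0.145 (4.03611) → t≈0.143

t = 0.143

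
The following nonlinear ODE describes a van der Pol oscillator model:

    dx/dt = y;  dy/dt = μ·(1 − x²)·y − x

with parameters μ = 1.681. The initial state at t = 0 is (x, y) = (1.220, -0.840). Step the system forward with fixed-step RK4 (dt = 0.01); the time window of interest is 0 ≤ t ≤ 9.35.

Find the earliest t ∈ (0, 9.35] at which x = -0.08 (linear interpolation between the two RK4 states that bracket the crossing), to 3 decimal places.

t = 0.901

t=0.000: state=(1.220, -0.840)
step 1 (dt=0.01): k1=(-0.840, -0.530), k2=(-0.843, -0.538), k3=(-0.843, -0.538), k4=(-0.845, -0.547); state += dt/6·(k1+2k2+2k3+k4)
t=0.010: state=(1.212, -0.845)
t=0.020: state=(1.203, -0.851)
t=0.030: state=(1.195, -0.857)
continuing one RK4 step at a time; state shown every 50 steps (Δt=0.5):
t=0.500: state=(0.691, -1.385)
t=0.900: state=(-0.078, -2.632)
next step: t=0.910: state=(-0.104, -2.675) — x has crossed -0.08
linear interpolation between t=0.900 (-0.07754) and t=0.910 (-0.10407) → t≈0.901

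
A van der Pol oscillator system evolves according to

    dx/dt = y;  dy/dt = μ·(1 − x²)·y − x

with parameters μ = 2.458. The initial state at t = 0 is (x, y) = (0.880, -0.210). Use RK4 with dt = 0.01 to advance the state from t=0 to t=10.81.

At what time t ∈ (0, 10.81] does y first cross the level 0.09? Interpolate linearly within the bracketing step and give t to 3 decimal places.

t=0.000: state=(0.880, -0.210)
step 1 (dt=0.01): k1=(-0.210, -0.996), k2=(-0.215, -0.999), k3=(-0.215, -0.999), k4=(-0.220, -1.002); state += dt/6·(k1+2k2+2k3+k4)
t=0.010: state=(0.878, -0.220)
t=0.020: state=(0.876, -0.230)
t=0.030: state=(0.873, -0.240)
continuing one RK4 step at a time; state shown every 50 steps (Δt=0.5):
t=0.500: state=(0.630, -0.862)
t=1.000: state=(-0.186, -2.807)
t=1.500: state=(-1.782, -1.584)
t=1.840: state=(-1.949, 0.083)
next step: t=1.850: state=(-1.948, 0.097) — y has crossed 0.09
linear interpolation between t=1.840 (0.08328) and t=1.850 (0.09658) → t≈1.845

t = 1.845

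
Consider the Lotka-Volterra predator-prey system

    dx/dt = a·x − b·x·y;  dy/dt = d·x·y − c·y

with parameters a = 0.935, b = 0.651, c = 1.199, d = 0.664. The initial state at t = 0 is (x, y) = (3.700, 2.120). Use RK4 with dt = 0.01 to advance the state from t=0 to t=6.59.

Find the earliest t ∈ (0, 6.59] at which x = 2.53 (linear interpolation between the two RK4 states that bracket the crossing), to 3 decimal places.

t = 0.459

t=0.000: state=(3.700, 2.120)
step 1 (dt=0.01): k1=(-1.647, 2.667), k2=(-1.675, 2.672), k3=(-1.675, 2.671), k4=(-1.704, 2.676); state += dt/6·(k1+2k2+2k3+k4)
t=0.010: state=(3.683, 2.147)
t=0.020: state=(3.666, 2.174)
t=0.030: state=(3.648, 2.200)
continuing one RK4 step at a time; state shown every 25 steps (Δt=0.25):
t=0.250: state=(3.135, 2.781)
t=0.450: state=(2.557, 3.194)
next step: t=0.460: state=(2.527, 3.210) — x has crossed 2.53
linear interpolation between t=0.450 (2.55667) and t=0.460 (2.52745) → t≈0.459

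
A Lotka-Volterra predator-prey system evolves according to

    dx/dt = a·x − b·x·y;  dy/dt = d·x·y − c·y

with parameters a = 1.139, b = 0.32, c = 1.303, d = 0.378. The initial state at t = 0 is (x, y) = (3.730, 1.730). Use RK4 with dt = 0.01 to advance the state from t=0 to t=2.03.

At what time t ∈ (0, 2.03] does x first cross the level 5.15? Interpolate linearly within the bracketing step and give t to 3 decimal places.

t=0.000: state=(3.730, 1.730)
step 1 (dt=0.01): k1=(2.184, 0.185), k2=(2.189, 0.192), k3=(2.189, 0.192), k4=(2.194, 0.200); state += dt/6·(k1+2k2+2k3+k4)
t=0.010: state=(3.752, 1.732)
t=0.020: state=(3.774, 1.734)
t=0.030: state=(3.796, 1.736)
continuing one RK4 step at a time; state shown every 10 steps (Δt=0.1):
t=0.100: state=(3.953, 1.756)
t=0.200: state=(4.186, 1.798)
t=0.300: state=(4.424, 1.857)
t=0.400: state=(4.666, 1.936)
t=0.500: state=(4.908, 2.036)
t=0.600: state=(5.143, 2.161)
next step: t=0.610: state=(5.166, 2.175) — x has crossed 5.15
linear interpolation between t=0.600 (5.14295) and t=0.610 (5.16589) → t≈0.603

t = 0.603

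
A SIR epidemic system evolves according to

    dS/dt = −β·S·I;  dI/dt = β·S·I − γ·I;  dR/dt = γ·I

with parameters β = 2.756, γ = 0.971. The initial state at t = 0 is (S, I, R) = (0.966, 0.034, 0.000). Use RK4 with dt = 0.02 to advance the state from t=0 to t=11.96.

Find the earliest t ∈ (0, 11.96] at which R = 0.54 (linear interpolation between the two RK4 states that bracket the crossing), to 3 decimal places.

t = 2.874

t=0.000: state=(0.966, 0.034, 0.000)
step 1 (dt=0.02): k1=(-0.091, 0.058, 0.033), k2=(-0.092, 0.058, 0.034), k3=(-0.092, 0.058, 0.034), k4=(-0.093, 0.059, 0.034); state += dt/6·(k1+2k2+2k3+k4)
t=0.020: state=(0.964, 0.035, 0.001)
t=0.040: state=(0.962, 0.036, 0.001)
t=0.060: state=(0.960, 0.038, 0.002)
continuing one RK4 step at a time; state shown every 25 steps (Δt=0.5):
t=0.500: state=(0.898, 0.076, 0.026)
t=1.000: state=(0.772, 0.149, 0.079)
t=1.500: state=(0.592, 0.236, 0.173)
t=2.000: state=(0.410, 0.288, 0.302)
t=2.500: state=(0.275, 0.282, 0.443)
t=2.860: state=(0.211, 0.253, 0.537)
next step: t=2.880: state=(0.208, 0.251, 0.541) — R has crossed 0.54
linear interpolation between t=2.860 (0.53660) and t=2.880 (0.54149) → t≈2.874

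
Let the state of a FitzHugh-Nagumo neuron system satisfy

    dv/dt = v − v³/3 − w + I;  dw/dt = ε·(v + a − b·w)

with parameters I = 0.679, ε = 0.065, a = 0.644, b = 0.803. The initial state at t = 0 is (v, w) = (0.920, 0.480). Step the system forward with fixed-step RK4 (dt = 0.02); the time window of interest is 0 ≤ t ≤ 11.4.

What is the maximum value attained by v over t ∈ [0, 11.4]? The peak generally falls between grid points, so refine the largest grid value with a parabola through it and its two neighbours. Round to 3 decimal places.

t=0.000: state=(0.920, 0.480)
step 1 (dt=0.02): k1=(0.859, 0.077), k2=(0.860, 0.077), k3=(0.860, 0.077), k4=(0.860, 0.078); state += dt/6·(k1+2k2+2k3+k4)
t=0.020: state=(0.937, 0.482)
t=0.040: state=(0.954, 0.483)
t=0.060: state=(0.972, 0.485)
continuing one RK4 step at a time; state shown every 25 steps (Δt=0.5):
t=0.500: state=(1.326, 0.525)
t=1.000: state=(1.589, 0.579)
t=1.500: state=(1.697, 0.638)
t=2.000: state=(1.721, 0.697)
t=2.500: state=(1.712, 0.755)
t=3.000: state=(1.690, 0.811)
t=3.500: state=(1.663, 0.864)
t=4.000: state=(1.635, 0.915)
t=4.500: state=(1.605, 0.964)
t=5.000: state=(1.575, 1.011)
t=5.500: state=(1.545, 1.056)
t=6.000: state=(1.514, 1.098)
t=6.500: state=(1.483, 1.139)
t=7.000: state=(1.450, 1.177)
t=7.500: state=(1.418, 1.214)
t=8.000: state=(1.384, 1.248)
t=8.500: state=(1.349, 1.280)
t=9.000: state=(1.313, 1.311)
t=9.500: state=(1.276, 1.339)
t=10.000: state=(1.237, 1.366)
t=10.500: state=(1.195, 1.390)
t=11.000: state=(1.151, 1.413)
t=11.400: state=(1.114, 1.429)
largest grid value and its neighbours: v(2.000)=1.72123, v(2.020)=1.72128, v(2.040)=1.72128
parabola through these three points peaks at t≈2.029 with v≈1.72128

max v = 1.721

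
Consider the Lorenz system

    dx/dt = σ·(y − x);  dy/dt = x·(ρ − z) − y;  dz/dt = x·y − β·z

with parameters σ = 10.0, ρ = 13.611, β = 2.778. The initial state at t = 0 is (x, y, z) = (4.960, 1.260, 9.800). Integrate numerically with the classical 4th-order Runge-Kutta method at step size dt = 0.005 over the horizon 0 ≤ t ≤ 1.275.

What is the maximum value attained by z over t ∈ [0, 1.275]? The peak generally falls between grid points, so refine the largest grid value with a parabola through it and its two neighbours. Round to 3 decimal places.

max z = 16.761

t=0.000: state=(4.960, 1.260, 9.800)
step 1 (dt=0.005): k1=(-37.000, 17.643, -20.975), k2=(-35.634, 17.501, -20.731), k3=(-35.672, 17.512, -20.730), k4=(-34.341, 17.371, -20.493); state += dt/6·(k1+2k2+2k3+k4)
t=0.005: state=(4.782, 1.348, 9.696)
t=0.010: state=(4.616, 1.434, 9.595)
t=0.015: state=(4.463, 1.519, 9.496)
continuing one RK4 step at a time; state shown every 10 steps (Δt=0.05):
t=0.050: state=(3.683, 2.081, 8.858)
t=0.100: state=(3.213, 2.831, 8.098)
t=0.150: state=(3.224, 3.598, 7.527)
t=0.200: state=(3.550, 4.453, 7.185)
t=0.250: state=(4.111, 5.441, 7.137)
t=0.300: state=(4.869, 6.560, 7.472)
t=0.350: state=(5.785, 7.734, 8.288)
t=0.400: state=(6.784, 8.787, 9.654)
t=0.450: state=(7.729, 9.433, 11.519)
t=0.500: state=(8.414, 9.377, 13.611)
t=0.550: state=(8.633, 8.513, 15.446)
t=0.600: state=(8.292, 7.077, 16.545)
t=0.650: state=(7.481, 5.537, 16.722)
t=0.700: state=(6.437, 4.291, 16.138)
t=0.750: state=(5.408, 3.492, 15.107)
t=0.800: state=(4.559, 3.101, 13.904)
t=0.850: state=(3.958, 3.013, 12.700)
t=0.900: state=(3.607, 3.136, 11.590)
t=0.950: state=(3.476, 3.416, 10.624)
t=1.000: state=(3.536, 3.828, 9.836)
t=1.050: state=(3.762, 4.367, 9.256)
t=1.100: state=(4.137, 5.028, 8.921)
t=1.150: state=(4.648, 5.796, 8.874)
t=1.200: state=(5.276, 6.629, 9.166)
t=1.250: state=(5.984, 7.441, 9.834)
t=1.275: state=(6.348, 7.796, 10.310)
largest grid value and its neighbours: z(0.630)=16.75727, z(0.635)=16.76093, z(0.640)=16.75603
parabola through these three points peaks at t≈0.635 with z≈16.76095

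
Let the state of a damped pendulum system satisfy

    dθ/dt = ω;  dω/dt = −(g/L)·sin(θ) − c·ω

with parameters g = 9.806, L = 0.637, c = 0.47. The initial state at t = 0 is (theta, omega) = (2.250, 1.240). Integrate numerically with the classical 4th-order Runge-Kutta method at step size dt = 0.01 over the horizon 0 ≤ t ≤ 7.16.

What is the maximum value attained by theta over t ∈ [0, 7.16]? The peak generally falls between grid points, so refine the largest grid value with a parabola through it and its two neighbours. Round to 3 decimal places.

max theta = 2.314

t=0.000: state=(2.250, 1.240)
step 1 (dt=0.01): k1=(1.240, -12.560), k2=(1.177, -12.471), k3=(1.178, -12.474), k4=(1.115, -12.387); state += dt/6·(k1+2k2+2k3+k4)
t=0.010: state=(2.262, 1.115)
t=0.020: state=(2.272, 0.992)
t=0.030: state=(2.282, 0.871)
continuing one RK4 step at a time; state shown every 25 steps (Δt=0.25):
t=0.250: state=(2.195, -1.648)
t=0.500: state=(1.390, -4.858)
t=0.750: state=(-0.104, -6.343)
t=1.000: state=(-1.356, -3.175)
t=1.250: state=(-1.644, 0.793)
t=1.500: state=(-1.000, 4.211)
t=1.750: state=(0.245, 5.011)
t=2.000: state=(1.167, 1.992)
t=2.250: state=(1.197, -1.683)
t=2.500: state=(0.419, -4.161)
t=2.750: state=(-0.591, -3.300)
t=3.000: state=(-1.038, -0.147)
t=3.250: state=(-0.689, 2.744)
t=3.500: state=(0.146, 3.404)
t=3.750: state=(0.771, 1.284)
t=4.000: state=(0.736, -1.491)
t=4.250: state=(0.138, -2.917)
t=4.500: state=(-0.505, -1.840)
t=4.750: state=(-0.673, 0.532)
t=5.000: state=(-0.294, 2.254)
t=5.250: state=(0.282, 1.985)
t=5.500: state=(0.564, 0.143)
t=5.750: state=(0.362, -1.604)
t=6.000: state=(-0.112, -1.879)
t=6.250: state=(-0.441, -0.577)
t=6.500: state=(-0.375, 1.037)
t=6.750: state=(-0.009, 1.643)
t=7.000: state=(0.323, 0.821)
t=7.160: state=(0.383, -0.087)
largest grid value and its neighbours: theta(0.090)=2.31259, theta(0.100)=2.31369, theta(0.110)=2.31367
parabola through these three points peaks at t≈0.105 with theta≈2.31382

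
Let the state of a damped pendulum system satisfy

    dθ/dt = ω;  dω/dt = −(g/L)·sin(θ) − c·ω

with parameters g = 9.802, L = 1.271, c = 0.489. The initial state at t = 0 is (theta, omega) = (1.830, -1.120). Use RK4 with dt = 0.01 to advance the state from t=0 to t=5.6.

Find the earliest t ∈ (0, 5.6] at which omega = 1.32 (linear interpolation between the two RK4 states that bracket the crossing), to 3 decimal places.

t=0.000: state=(1.830, -1.120)
step 1 (dt=0.01): k1=(-1.120, -6.907), k2=(-1.155, -6.901), k3=(-1.155, -6.901), k4=(-1.189, -6.895); state += dt/6·(k1+2k2+2k3+k4)
t=0.010: state=(1.818, -1.189)
t=0.020: state=(1.806, -1.258)
t=0.030: state=(1.793, -1.327)
continuing one RK4 step at a time; state shown every 20 steps (Δt=0.2):
t=0.200: state=(1.470, -2.470)
t=0.400: state=(0.857, -3.575)
t=0.600: state=(0.092, -3.897)
t=0.800: state=(-0.627, -3.128)
t=1.000: state=(-1.115, -1.698)
t=1.200: state=(-1.299, -0.155)
t=1.400: state=(-1.185, 1.260)
next step: t=1.410: state=(-1.172, 1.325) — omega has crossed 1.32
linear interpolation between t=1.400 (1.25987) and t=1.410 (1.32482) → t≈1.409

t = 1.409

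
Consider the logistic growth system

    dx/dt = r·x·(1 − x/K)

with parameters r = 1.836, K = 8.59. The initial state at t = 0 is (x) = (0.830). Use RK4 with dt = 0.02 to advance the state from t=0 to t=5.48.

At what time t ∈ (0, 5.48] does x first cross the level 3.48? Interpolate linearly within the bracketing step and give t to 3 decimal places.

t = 1.008

t=0.000: state=(0.830)
step 1 (dt=0.02): k1=(1.377), k2=(1.397), k3=(1.397), k4=(1.418); state += dt/6·(k1+2k2+2k3+k4)
t=0.020: state=(0.858)
t=0.040: state=(0.887)
t=0.060: state=(0.916)
continuing one RK4 step at a time; state shown every 10 steps (Δt=0.2):
t=0.200: state=(1.149)
t=0.400: state=(1.566)
t=0.600: state=(2.091)
t=0.800: state=(2.725)
t=1.000: state=(3.449)
next step: t=1.020: state=(3.525) — x has crossed 3.48
linear interpolation between t=1.000 (3.44869) and t=1.020 (3.52475) → t≈1.008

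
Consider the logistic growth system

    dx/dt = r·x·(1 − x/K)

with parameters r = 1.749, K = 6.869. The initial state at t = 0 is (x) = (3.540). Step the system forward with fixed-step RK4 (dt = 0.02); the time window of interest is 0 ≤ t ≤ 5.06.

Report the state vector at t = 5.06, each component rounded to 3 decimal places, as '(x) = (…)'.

t=0.000: state=(3.540)
step 1 (dt=0.02): k1=(3.001), k2=(2.999), k3=(2.999), k4=(2.996); state += dt/6·(k1+2k2+2k3+k4)
t=0.020: state=(3.600)
t=0.040: state=(3.660)
t=0.060: state=(3.720)
continuing one RK4 step at a time; state shown every 10 steps (Δt=0.2):
t=0.200: state=(4.131)
t=0.400: state=(4.682)
t=0.600: state=(5.167)
t=0.800: state=(5.575)
t=1.000: state=(5.903)
t=1.200: state=(6.159)
t=1.400: state=(6.353)
t=1.600: state=(6.497)
t=1.800: state=(6.602)
t=2.000: state=(6.679)
t=2.200: state=(6.734)
t=2.400: state=(6.773)
t=2.600: state=(6.801)
t=2.800: state=(6.821)
t=3.000: state=(6.835)
t=3.200: state=(6.845)
t=3.400: state=(6.852)
t=3.600: state=(6.857)
t=3.800: state=(6.861)
t=4.000: state=(6.863)
t=4.200: state=(6.865)
t=4.400: state=(6.866)
t=4.600: state=(6.867)
t=4.800: state=(6.868)
t=5.000: state=(6.868)
t=5.060: state=(6.868)

(x) = (6.868)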